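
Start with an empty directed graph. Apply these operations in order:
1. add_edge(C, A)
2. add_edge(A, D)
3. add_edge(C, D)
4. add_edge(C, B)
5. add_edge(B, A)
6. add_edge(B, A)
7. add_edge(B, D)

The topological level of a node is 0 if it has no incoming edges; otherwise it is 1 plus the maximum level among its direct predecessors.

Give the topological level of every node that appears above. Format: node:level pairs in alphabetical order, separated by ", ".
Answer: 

Op 1: add_edge(C, A). Edges now: 1
Op 2: add_edge(A, D). Edges now: 2
Op 3: add_edge(C, D). Edges now: 3
Op 4: add_edge(C, B). Edges now: 4
Op 5: add_edge(B, A). Edges now: 5
Op 6: add_edge(B, A) (duplicate, no change). Edges now: 5
Op 7: add_edge(B, D). Edges now: 6
Compute levels (Kahn BFS):
  sources (in-degree 0): C
  process C: level=0
    C->A: in-degree(A)=1, level(A)>=1
    C->B: in-degree(B)=0, level(B)=1, enqueue
    C->D: in-degree(D)=2, level(D)>=1
  process B: level=1
    B->A: in-degree(A)=0, level(A)=2, enqueue
    B->D: in-degree(D)=1, level(D)>=2
  process A: level=2
    A->D: in-degree(D)=0, level(D)=3, enqueue
  process D: level=3
All levels: A:2, B:1, C:0, D:3

Answer: A:2, B:1, C:0, D:3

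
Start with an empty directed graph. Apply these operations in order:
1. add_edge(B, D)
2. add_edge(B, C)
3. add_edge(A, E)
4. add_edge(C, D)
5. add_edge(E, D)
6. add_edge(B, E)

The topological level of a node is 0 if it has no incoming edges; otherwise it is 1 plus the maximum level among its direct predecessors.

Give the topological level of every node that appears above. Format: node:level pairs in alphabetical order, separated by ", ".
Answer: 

Op 1: add_edge(B, D). Edges now: 1
Op 2: add_edge(B, C). Edges now: 2
Op 3: add_edge(A, E). Edges now: 3
Op 4: add_edge(C, D). Edges now: 4
Op 5: add_edge(E, D). Edges now: 5
Op 6: add_edge(B, E). Edges now: 6
Compute levels (Kahn BFS):
  sources (in-degree 0): A, B
  process A: level=0
    A->E: in-degree(E)=1, level(E)>=1
  process B: level=0
    B->C: in-degree(C)=0, level(C)=1, enqueue
    B->D: in-degree(D)=2, level(D)>=1
    B->E: in-degree(E)=0, level(E)=1, enqueue
  process C: level=1
    C->D: in-degree(D)=1, level(D)>=2
  process E: level=1
    E->D: in-degree(D)=0, level(D)=2, enqueue
  process D: level=2
All levels: A:0, B:0, C:1, D:2, E:1

Answer: A:0, B:0, C:1, D:2, E:1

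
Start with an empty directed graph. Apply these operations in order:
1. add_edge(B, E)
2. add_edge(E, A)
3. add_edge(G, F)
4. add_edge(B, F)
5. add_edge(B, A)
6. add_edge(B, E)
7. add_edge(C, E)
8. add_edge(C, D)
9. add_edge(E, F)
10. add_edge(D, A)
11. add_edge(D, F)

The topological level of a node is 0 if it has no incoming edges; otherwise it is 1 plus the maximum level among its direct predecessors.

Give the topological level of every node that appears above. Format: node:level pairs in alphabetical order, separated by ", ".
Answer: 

Op 1: add_edge(B, E). Edges now: 1
Op 2: add_edge(E, A). Edges now: 2
Op 3: add_edge(G, F). Edges now: 3
Op 4: add_edge(B, F). Edges now: 4
Op 5: add_edge(B, A). Edges now: 5
Op 6: add_edge(B, E) (duplicate, no change). Edges now: 5
Op 7: add_edge(C, E). Edges now: 6
Op 8: add_edge(C, D). Edges now: 7
Op 9: add_edge(E, F). Edges now: 8
Op 10: add_edge(D, A). Edges now: 9
Op 11: add_edge(D, F). Edges now: 10
Compute levels (Kahn BFS):
  sources (in-degree 0): B, C, G
  process B: level=0
    B->A: in-degree(A)=2, level(A)>=1
    B->E: in-degree(E)=1, level(E)>=1
    B->F: in-degree(F)=3, level(F)>=1
  process C: level=0
    C->D: in-degree(D)=0, level(D)=1, enqueue
    C->E: in-degree(E)=0, level(E)=1, enqueue
  process G: level=0
    G->F: in-degree(F)=2, level(F)>=1
  process D: level=1
    D->A: in-degree(A)=1, level(A)>=2
    D->F: in-degree(F)=1, level(F)>=2
  process E: level=1
    E->A: in-degree(A)=0, level(A)=2, enqueue
    E->F: in-degree(F)=0, level(F)=2, enqueue
  process A: level=2
  process F: level=2
All levels: A:2, B:0, C:0, D:1, E:1, F:2, G:0

Answer: A:2, B:0, C:0, D:1, E:1, F:2, G:0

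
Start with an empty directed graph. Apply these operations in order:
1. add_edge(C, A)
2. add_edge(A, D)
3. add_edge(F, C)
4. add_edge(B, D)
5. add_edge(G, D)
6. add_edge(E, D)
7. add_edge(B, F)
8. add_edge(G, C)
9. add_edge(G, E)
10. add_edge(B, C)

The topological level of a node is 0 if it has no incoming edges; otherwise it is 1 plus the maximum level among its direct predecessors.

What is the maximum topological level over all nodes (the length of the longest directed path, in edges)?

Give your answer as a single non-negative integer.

Op 1: add_edge(C, A). Edges now: 1
Op 2: add_edge(A, D). Edges now: 2
Op 3: add_edge(F, C). Edges now: 3
Op 4: add_edge(B, D). Edges now: 4
Op 5: add_edge(G, D). Edges now: 5
Op 6: add_edge(E, D). Edges now: 6
Op 7: add_edge(B, F). Edges now: 7
Op 8: add_edge(G, C). Edges now: 8
Op 9: add_edge(G, E). Edges now: 9
Op 10: add_edge(B, C). Edges now: 10
Compute levels (Kahn BFS):
  sources (in-degree 0): B, G
  process B: level=0
    B->C: in-degree(C)=2, level(C)>=1
    B->D: in-degree(D)=3, level(D)>=1
    B->F: in-degree(F)=0, level(F)=1, enqueue
  process G: level=0
    G->C: in-degree(C)=1, level(C)>=1
    G->D: in-degree(D)=2, level(D)>=1
    G->E: in-degree(E)=0, level(E)=1, enqueue
  process F: level=1
    F->C: in-degree(C)=0, level(C)=2, enqueue
  process E: level=1
    E->D: in-degree(D)=1, level(D)>=2
  process C: level=2
    C->A: in-degree(A)=0, level(A)=3, enqueue
  process A: level=3
    A->D: in-degree(D)=0, level(D)=4, enqueue
  process D: level=4
All levels: A:3, B:0, C:2, D:4, E:1, F:1, G:0
max level = 4

Answer: 4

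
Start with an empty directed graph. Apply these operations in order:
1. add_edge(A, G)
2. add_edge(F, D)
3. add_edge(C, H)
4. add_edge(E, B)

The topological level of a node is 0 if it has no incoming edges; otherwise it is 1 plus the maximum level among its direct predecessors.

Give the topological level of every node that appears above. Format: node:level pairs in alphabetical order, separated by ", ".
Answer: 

Op 1: add_edge(A, G). Edges now: 1
Op 2: add_edge(F, D). Edges now: 2
Op 3: add_edge(C, H). Edges now: 3
Op 4: add_edge(E, B). Edges now: 4
Compute levels (Kahn BFS):
  sources (in-degree 0): A, C, E, F
  process A: level=0
    A->G: in-degree(G)=0, level(G)=1, enqueue
  process C: level=0
    C->H: in-degree(H)=0, level(H)=1, enqueue
  process E: level=0
    E->B: in-degree(B)=0, level(B)=1, enqueue
  process F: level=0
    F->D: in-degree(D)=0, level(D)=1, enqueue
  process G: level=1
  process H: level=1
  process B: level=1
  process D: level=1
All levels: A:0, B:1, C:0, D:1, E:0, F:0, G:1, H:1

Answer: A:0, B:1, C:0, D:1, E:0, F:0, G:1, H:1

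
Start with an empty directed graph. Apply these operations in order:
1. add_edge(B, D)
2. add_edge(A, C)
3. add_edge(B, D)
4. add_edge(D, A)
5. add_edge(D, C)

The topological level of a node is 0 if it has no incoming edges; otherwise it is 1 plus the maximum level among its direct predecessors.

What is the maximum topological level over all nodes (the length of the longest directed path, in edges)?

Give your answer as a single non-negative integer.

Answer: 3

Derivation:
Op 1: add_edge(B, D). Edges now: 1
Op 2: add_edge(A, C). Edges now: 2
Op 3: add_edge(B, D) (duplicate, no change). Edges now: 2
Op 4: add_edge(D, A). Edges now: 3
Op 5: add_edge(D, C). Edges now: 4
Compute levels (Kahn BFS):
  sources (in-degree 0): B
  process B: level=0
    B->D: in-degree(D)=0, level(D)=1, enqueue
  process D: level=1
    D->A: in-degree(A)=0, level(A)=2, enqueue
    D->C: in-degree(C)=1, level(C)>=2
  process A: level=2
    A->C: in-degree(C)=0, level(C)=3, enqueue
  process C: level=3
All levels: A:2, B:0, C:3, D:1
max level = 3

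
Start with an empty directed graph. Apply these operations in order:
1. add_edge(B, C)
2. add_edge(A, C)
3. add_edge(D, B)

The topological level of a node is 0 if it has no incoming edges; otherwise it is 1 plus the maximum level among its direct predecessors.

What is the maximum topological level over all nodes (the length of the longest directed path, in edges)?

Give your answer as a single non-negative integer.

Answer: 2

Derivation:
Op 1: add_edge(B, C). Edges now: 1
Op 2: add_edge(A, C). Edges now: 2
Op 3: add_edge(D, B). Edges now: 3
Compute levels (Kahn BFS):
  sources (in-degree 0): A, D
  process A: level=0
    A->C: in-degree(C)=1, level(C)>=1
  process D: level=0
    D->B: in-degree(B)=0, level(B)=1, enqueue
  process B: level=1
    B->C: in-degree(C)=0, level(C)=2, enqueue
  process C: level=2
All levels: A:0, B:1, C:2, D:0
max level = 2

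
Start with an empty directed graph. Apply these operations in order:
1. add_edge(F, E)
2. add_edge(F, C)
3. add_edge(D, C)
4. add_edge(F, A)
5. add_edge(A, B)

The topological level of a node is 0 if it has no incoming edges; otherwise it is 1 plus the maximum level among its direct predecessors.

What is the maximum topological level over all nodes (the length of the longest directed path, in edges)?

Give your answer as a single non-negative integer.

Op 1: add_edge(F, E). Edges now: 1
Op 2: add_edge(F, C). Edges now: 2
Op 3: add_edge(D, C). Edges now: 3
Op 4: add_edge(F, A). Edges now: 4
Op 5: add_edge(A, B). Edges now: 5
Compute levels (Kahn BFS):
  sources (in-degree 0): D, F
  process D: level=0
    D->C: in-degree(C)=1, level(C)>=1
  process F: level=0
    F->A: in-degree(A)=0, level(A)=1, enqueue
    F->C: in-degree(C)=0, level(C)=1, enqueue
    F->E: in-degree(E)=0, level(E)=1, enqueue
  process A: level=1
    A->B: in-degree(B)=0, level(B)=2, enqueue
  process C: level=1
  process E: level=1
  process B: level=2
All levels: A:1, B:2, C:1, D:0, E:1, F:0
max level = 2

Answer: 2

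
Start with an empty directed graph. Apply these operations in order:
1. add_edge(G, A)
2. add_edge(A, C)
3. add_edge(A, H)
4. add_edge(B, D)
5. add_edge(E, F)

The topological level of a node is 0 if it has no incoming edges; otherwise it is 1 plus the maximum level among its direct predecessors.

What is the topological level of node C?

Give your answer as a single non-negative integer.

Answer: 2

Derivation:
Op 1: add_edge(G, A). Edges now: 1
Op 2: add_edge(A, C). Edges now: 2
Op 3: add_edge(A, H). Edges now: 3
Op 4: add_edge(B, D). Edges now: 4
Op 5: add_edge(E, F). Edges now: 5
Compute levels (Kahn BFS):
  sources (in-degree 0): B, E, G
  process B: level=0
    B->D: in-degree(D)=0, level(D)=1, enqueue
  process E: level=0
    E->F: in-degree(F)=0, level(F)=1, enqueue
  process G: level=0
    G->A: in-degree(A)=0, level(A)=1, enqueue
  process D: level=1
  process F: level=1
  process A: level=1
    A->C: in-degree(C)=0, level(C)=2, enqueue
    A->H: in-degree(H)=0, level(H)=2, enqueue
  process C: level=2
  process H: level=2
All levels: A:1, B:0, C:2, D:1, E:0, F:1, G:0, H:2
level(C) = 2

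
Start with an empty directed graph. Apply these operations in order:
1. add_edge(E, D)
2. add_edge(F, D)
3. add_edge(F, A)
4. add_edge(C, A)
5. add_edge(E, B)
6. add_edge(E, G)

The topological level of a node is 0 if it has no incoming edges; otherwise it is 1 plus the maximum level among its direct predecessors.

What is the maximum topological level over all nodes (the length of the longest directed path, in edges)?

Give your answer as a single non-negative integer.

Op 1: add_edge(E, D). Edges now: 1
Op 2: add_edge(F, D). Edges now: 2
Op 3: add_edge(F, A). Edges now: 3
Op 4: add_edge(C, A). Edges now: 4
Op 5: add_edge(E, B). Edges now: 5
Op 6: add_edge(E, G). Edges now: 6
Compute levels (Kahn BFS):
  sources (in-degree 0): C, E, F
  process C: level=0
    C->A: in-degree(A)=1, level(A)>=1
  process E: level=0
    E->B: in-degree(B)=0, level(B)=1, enqueue
    E->D: in-degree(D)=1, level(D)>=1
    E->G: in-degree(G)=0, level(G)=1, enqueue
  process F: level=0
    F->A: in-degree(A)=0, level(A)=1, enqueue
    F->D: in-degree(D)=0, level(D)=1, enqueue
  process B: level=1
  process G: level=1
  process A: level=1
  process D: level=1
All levels: A:1, B:1, C:0, D:1, E:0, F:0, G:1
max level = 1

Answer: 1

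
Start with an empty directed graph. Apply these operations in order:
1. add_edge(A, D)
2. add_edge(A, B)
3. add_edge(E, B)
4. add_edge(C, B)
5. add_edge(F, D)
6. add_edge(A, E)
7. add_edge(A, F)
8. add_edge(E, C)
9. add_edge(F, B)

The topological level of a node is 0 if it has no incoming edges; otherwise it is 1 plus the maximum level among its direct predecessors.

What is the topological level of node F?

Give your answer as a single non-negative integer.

Op 1: add_edge(A, D). Edges now: 1
Op 2: add_edge(A, B). Edges now: 2
Op 3: add_edge(E, B). Edges now: 3
Op 4: add_edge(C, B). Edges now: 4
Op 5: add_edge(F, D). Edges now: 5
Op 6: add_edge(A, E). Edges now: 6
Op 7: add_edge(A, F). Edges now: 7
Op 8: add_edge(E, C). Edges now: 8
Op 9: add_edge(F, B). Edges now: 9
Compute levels (Kahn BFS):
  sources (in-degree 0): A
  process A: level=0
    A->B: in-degree(B)=3, level(B)>=1
    A->D: in-degree(D)=1, level(D)>=1
    A->E: in-degree(E)=0, level(E)=1, enqueue
    A->F: in-degree(F)=0, level(F)=1, enqueue
  process E: level=1
    E->B: in-degree(B)=2, level(B)>=2
    E->C: in-degree(C)=0, level(C)=2, enqueue
  process F: level=1
    F->B: in-degree(B)=1, level(B)>=2
    F->D: in-degree(D)=0, level(D)=2, enqueue
  process C: level=2
    C->B: in-degree(B)=0, level(B)=3, enqueue
  process D: level=2
  process B: level=3
All levels: A:0, B:3, C:2, D:2, E:1, F:1
level(F) = 1

Answer: 1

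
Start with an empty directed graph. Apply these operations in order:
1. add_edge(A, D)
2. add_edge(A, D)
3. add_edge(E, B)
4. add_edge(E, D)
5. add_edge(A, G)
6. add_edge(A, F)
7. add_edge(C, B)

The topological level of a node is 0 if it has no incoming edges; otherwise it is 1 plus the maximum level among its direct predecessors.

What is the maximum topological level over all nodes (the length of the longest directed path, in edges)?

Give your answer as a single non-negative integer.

Op 1: add_edge(A, D). Edges now: 1
Op 2: add_edge(A, D) (duplicate, no change). Edges now: 1
Op 3: add_edge(E, B). Edges now: 2
Op 4: add_edge(E, D). Edges now: 3
Op 5: add_edge(A, G). Edges now: 4
Op 6: add_edge(A, F). Edges now: 5
Op 7: add_edge(C, B). Edges now: 6
Compute levels (Kahn BFS):
  sources (in-degree 0): A, C, E
  process A: level=0
    A->D: in-degree(D)=1, level(D)>=1
    A->F: in-degree(F)=0, level(F)=1, enqueue
    A->G: in-degree(G)=0, level(G)=1, enqueue
  process C: level=0
    C->B: in-degree(B)=1, level(B)>=1
  process E: level=0
    E->B: in-degree(B)=0, level(B)=1, enqueue
    E->D: in-degree(D)=0, level(D)=1, enqueue
  process F: level=1
  process G: level=1
  process B: level=1
  process D: level=1
All levels: A:0, B:1, C:0, D:1, E:0, F:1, G:1
max level = 1

Answer: 1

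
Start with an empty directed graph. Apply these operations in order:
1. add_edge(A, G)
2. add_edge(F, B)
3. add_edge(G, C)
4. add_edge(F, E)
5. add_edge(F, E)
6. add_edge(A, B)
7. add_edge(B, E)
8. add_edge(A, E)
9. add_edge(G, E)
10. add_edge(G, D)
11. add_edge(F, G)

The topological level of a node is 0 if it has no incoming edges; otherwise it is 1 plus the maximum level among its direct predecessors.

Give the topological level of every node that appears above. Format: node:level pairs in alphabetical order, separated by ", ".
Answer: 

Op 1: add_edge(A, G). Edges now: 1
Op 2: add_edge(F, B). Edges now: 2
Op 3: add_edge(G, C). Edges now: 3
Op 4: add_edge(F, E). Edges now: 4
Op 5: add_edge(F, E) (duplicate, no change). Edges now: 4
Op 6: add_edge(A, B). Edges now: 5
Op 7: add_edge(B, E). Edges now: 6
Op 8: add_edge(A, E). Edges now: 7
Op 9: add_edge(G, E). Edges now: 8
Op 10: add_edge(G, D). Edges now: 9
Op 11: add_edge(F, G). Edges now: 10
Compute levels (Kahn BFS):
  sources (in-degree 0): A, F
  process A: level=0
    A->B: in-degree(B)=1, level(B)>=1
    A->E: in-degree(E)=3, level(E)>=1
    A->G: in-degree(G)=1, level(G)>=1
  process F: level=0
    F->B: in-degree(B)=0, level(B)=1, enqueue
    F->E: in-degree(E)=2, level(E)>=1
    F->G: in-degree(G)=0, level(G)=1, enqueue
  process B: level=1
    B->E: in-degree(E)=1, level(E)>=2
  process G: level=1
    G->C: in-degree(C)=0, level(C)=2, enqueue
    G->D: in-degree(D)=0, level(D)=2, enqueue
    G->E: in-degree(E)=0, level(E)=2, enqueue
  process C: level=2
  process D: level=2
  process E: level=2
All levels: A:0, B:1, C:2, D:2, E:2, F:0, G:1

Answer: A:0, B:1, C:2, D:2, E:2, F:0, G:1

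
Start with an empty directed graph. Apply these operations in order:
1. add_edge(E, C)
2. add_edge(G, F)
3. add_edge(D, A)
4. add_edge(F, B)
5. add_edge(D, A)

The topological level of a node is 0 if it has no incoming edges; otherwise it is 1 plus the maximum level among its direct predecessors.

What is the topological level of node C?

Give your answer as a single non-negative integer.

Answer: 1

Derivation:
Op 1: add_edge(E, C). Edges now: 1
Op 2: add_edge(G, F). Edges now: 2
Op 3: add_edge(D, A). Edges now: 3
Op 4: add_edge(F, B). Edges now: 4
Op 5: add_edge(D, A) (duplicate, no change). Edges now: 4
Compute levels (Kahn BFS):
  sources (in-degree 0): D, E, G
  process D: level=0
    D->A: in-degree(A)=0, level(A)=1, enqueue
  process E: level=0
    E->C: in-degree(C)=0, level(C)=1, enqueue
  process G: level=0
    G->F: in-degree(F)=0, level(F)=1, enqueue
  process A: level=1
  process C: level=1
  process F: level=1
    F->B: in-degree(B)=0, level(B)=2, enqueue
  process B: level=2
All levels: A:1, B:2, C:1, D:0, E:0, F:1, G:0
level(C) = 1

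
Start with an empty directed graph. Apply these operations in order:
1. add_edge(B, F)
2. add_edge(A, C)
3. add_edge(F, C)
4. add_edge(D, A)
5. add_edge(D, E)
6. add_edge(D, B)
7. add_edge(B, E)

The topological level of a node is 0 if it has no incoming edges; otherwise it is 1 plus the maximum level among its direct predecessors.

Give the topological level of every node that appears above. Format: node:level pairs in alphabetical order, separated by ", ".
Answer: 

Answer: A:1, B:1, C:3, D:0, E:2, F:2

Derivation:
Op 1: add_edge(B, F). Edges now: 1
Op 2: add_edge(A, C). Edges now: 2
Op 3: add_edge(F, C). Edges now: 3
Op 4: add_edge(D, A). Edges now: 4
Op 5: add_edge(D, E). Edges now: 5
Op 6: add_edge(D, B). Edges now: 6
Op 7: add_edge(B, E). Edges now: 7
Compute levels (Kahn BFS):
  sources (in-degree 0): D
  process D: level=0
    D->A: in-degree(A)=0, level(A)=1, enqueue
    D->B: in-degree(B)=0, level(B)=1, enqueue
    D->E: in-degree(E)=1, level(E)>=1
  process A: level=1
    A->C: in-degree(C)=1, level(C)>=2
  process B: level=1
    B->E: in-degree(E)=0, level(E)=2, enqueue
    B->F: in-degree(F)=0, level(F)=2, enqueue
  process E: level=2
  process F: level=2
    F->C: in-degree(C)=0, level(C)=3, enqueue
  process C: level=3
All levels: A:1, B:1, C:3, D:0, E:2, F:2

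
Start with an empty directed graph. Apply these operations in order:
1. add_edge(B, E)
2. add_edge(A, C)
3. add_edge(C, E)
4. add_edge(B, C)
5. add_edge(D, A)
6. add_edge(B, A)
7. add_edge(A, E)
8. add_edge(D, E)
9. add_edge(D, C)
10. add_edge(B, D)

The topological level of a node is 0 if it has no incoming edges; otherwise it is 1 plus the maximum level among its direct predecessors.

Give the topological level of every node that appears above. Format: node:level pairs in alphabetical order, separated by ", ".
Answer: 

Answer: A:2, B:0, C:3, D:1, E:4

Derivation:
Op 1: add_edge(B, E). Edges now: 1
Op 2: add_edge(A, C). Edges now: 2
Op 3: add_edge(C, E). Edges now: 3
Op 4: add_edge(B, C). Edges now: 4
Op 5: add_edge(D, A). Edges now: 5
Op 6: add_edge(B, A). Edges now: 6
Op 7: add_edge(A, E). Edges now: 7
Op 8: add_edge(D, E). Edges now: 8
Op 9: add_edge(D, C). Edges now: 9
Op 10: add_edge(B, D). Edges now: 10
Compute levels (Kahn BFS):
  sources (in-degree 0): B
  process B: level=0
    B->A: in-degree(A)=1, level(A)>=1
    B->C: in-degree(C)=2, level(C)>=1
    B->D: in-degree(D)=0, level(D)=1, enqueue
    B->E: in-degree(E)=3, level(E)>=1
  process D: level=1
    D->A: in-degree(A)=0, level(A)=2, enqueue
    D->C: in-degree(C)=1, level(C)>=2
    D->E: in-degree(E)=2, level(E)>=2
  process A: level=2
    A->C: in-degree(C)=0, level(C)=3, enqueue
    A->E: in-degree(E)=1, level(E)>=3
  process C: level=3
    C->E: in-degree(E)=0, level(E)=4, enqueue
  process E: level=4
All levels: A:2, B:0, C:3, D:1, E:4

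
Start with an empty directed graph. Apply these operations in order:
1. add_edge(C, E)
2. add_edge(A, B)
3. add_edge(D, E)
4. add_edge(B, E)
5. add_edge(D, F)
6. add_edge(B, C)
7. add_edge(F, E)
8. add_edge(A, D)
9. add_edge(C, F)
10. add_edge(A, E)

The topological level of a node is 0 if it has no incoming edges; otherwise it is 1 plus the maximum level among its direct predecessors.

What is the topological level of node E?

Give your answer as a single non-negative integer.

Op 1: add_edge(C, E). Edges now: 1
Op 2: add_edge(A, B). Edges now: 2
Op 3: add_edge(D, E). Edges now: 3
Op 4: add_edge(B, E). Edges now: 4
Op 5: add_edge(D, F). Edges now: 5
Op 6: add_edge(B, C). Edges now: 6
Op 7: add_edge(F, E). Edges now: 7
Op 8: add_edge(A, D). Edges now: 8
Op 9: add_edge(C, F). Edges now: 9
Op 10: add_edge(A, E). Edges now: 10
Compute levels (Kahn BFS):
  sources (in-degree 0): A
  process A: level=0
    A->B: in-degree(B)=0, level(B)=1, enqueue
    A->D: in-degree(D)=0, level(D)=1, enqueue
    A->E: in-degree(E)=4, level(E)>=1
  process B: level=1
    B->C: in-degree(C)=0, level(C)=2, enqueue
    B->E: in-degree(E)=3, level(E)>=2
  process D: level=1
    D->E: in-degree(E)=2, level(E)>=2
    D->F: in-degree(F)=1, level(F)>=2
  process C: level=2
    C->E: in-degree(E)=1, level(E)>=3
    C->F: in-degree(F)=0, level(F)=3, enqueue
  process F: level=3
    F->E: in-degree(E)=0, level(E)=4, enqueue
  process E: level=4
All levels: A:0, B:1, C:2, D:1, E:4, F:3
level(E) = 4

Answer: 4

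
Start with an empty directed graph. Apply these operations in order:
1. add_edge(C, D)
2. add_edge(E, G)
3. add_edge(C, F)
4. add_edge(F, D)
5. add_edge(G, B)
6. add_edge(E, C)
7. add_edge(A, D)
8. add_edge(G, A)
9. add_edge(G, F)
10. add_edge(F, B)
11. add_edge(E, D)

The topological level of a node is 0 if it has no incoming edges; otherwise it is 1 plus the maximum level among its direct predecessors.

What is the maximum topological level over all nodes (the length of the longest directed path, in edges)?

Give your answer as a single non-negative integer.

Answer: 3

Derivation:
Op 1: add_edge(C, D). Edges now: 1
Op 2: add_edge(E, G). Edges now: 2
Op 3: add_edge(C, F). Edges now: 3
Op 4: add_edge(F, D). Edges now: 4
Op 5: add_edge(G, B). Edges now: 5
Op 6: add_edge(E, C). Edges now: 6
Op 7: add_edge(A, D). Edges now: 7
Op 8: add_edge(G, A). Edges now: 8
Op 9: add_edge(G, F). Edges now: 9
Op 10: add_edge(F, B). Edges now: 10
Op 11: add_edge(E, D). Edges now: 11
Compute levels (Kahn BFS):
  sources (in-degree 0): E
  process E: level=0
    E->C: in-degree(C)=0, level(C)=1, enqueue
    E->D: in-degree(D)=3, level(D)>=1
    E->G: in-degree(G)=0, level(G)=1, enqueue
  process C: level=1
    C->D: in-degree(D)=2, level(D)>=2
    C->F: in-degree(F)=1, level(F)>=2
  process G: level=1
    G->A: in-degree(A)=0, level(A)=2, enqueue
    G->B: in-degree(B)=1, level(B)>=2
    G->F: in-degree(F)=0, level(F)=2, enqueue
  process A: level=2
    A->D: in-degree(D)=1, level(D)>=3
  process F: level=2
    F->B: in-degree(B)=0, level(B)=3, enqueue
    F->D: in-degree(D)=0, level(D)=3, enqueue
  process B: level=3
  process D: level=3
All levels: A:2, B:3, C:1, D:3, E:0, F:2, G:1
max level = 3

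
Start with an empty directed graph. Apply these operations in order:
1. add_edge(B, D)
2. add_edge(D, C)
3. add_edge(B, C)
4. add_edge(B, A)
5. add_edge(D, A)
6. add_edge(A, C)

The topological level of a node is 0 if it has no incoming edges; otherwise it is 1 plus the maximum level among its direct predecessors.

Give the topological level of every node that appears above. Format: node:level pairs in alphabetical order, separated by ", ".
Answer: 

Answer: A:2, B:0, C:3, D:1

Derivation:
Op 1: add_edge(B, D). Edges now: 1
Op 2: add_edge(D, C). Edges now: 2
Op 3: add_edge(B, C). Edges now: 3
Op 4: add_edge(B, A). Edges now: 4
Op 5: add_edge(D, A). Edges now: 5
Op 6: add_edge(A, C). Edges now: 6
Compute levels (Kahn BFS):
  sources (in-degree 0): B
  process B: level=0
    B->A: in-degree(A)=1, level(A)>=1
    B->C: in-degree(C)=2, level(C)>=1
    B->D: in-degree(D)=0, level(D)=1, enqueue
  process D: level=1
    D->A: in-degree(A)=0, level(A)=2, enqueue
    D->C: in-degree(C)=1, level(C)>=2
  process A: level=2
    A->C: in-degree(C)=0, level(C)=3, enqueue
  process C: level=3
All levels: A:2, B:0, C:3, D:1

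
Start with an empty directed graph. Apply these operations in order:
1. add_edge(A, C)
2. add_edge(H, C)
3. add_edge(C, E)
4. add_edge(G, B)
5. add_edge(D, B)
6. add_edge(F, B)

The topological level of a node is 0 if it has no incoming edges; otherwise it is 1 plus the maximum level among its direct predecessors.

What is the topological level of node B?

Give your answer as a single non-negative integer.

Op 1: add_edge(A, C). Edges now: 1
Op 2: add_edge(H, C). Edges now: 2
Op 3: add_edge(C, E). Edges now: 3
Op 4: add_edge(G, B). Edges now: 4
Op 5: add_edge(D, B). Edges now: 5
Op 6: add_edge(F, B). Edges now: 6
Compute levels (Kahn BFS):
  sources (in-degree 0): A, D, F, G, H
  process A: level=0
    A->C: in-degree(C)=1, level(C)>=1
  process D: level=0
    D->B: in-degree(B)=2, level(B)>=1
  process F: level=0
    F->B: in-degree(B)=1, level(B)>=1
  process G: level=0
    G->B: in-degree(B)=0, level(B)=1, enqueue
  process H: level=0
    H->C: in-degree(C)=0, level(C)=1, enqueue
  process B: level=1
  process C: level=1
    C->E: in-degree(E)=0, level(E)=2, enqueue
  process E: level=2
All levels: A:0, B:1, C:1, D:0, E:2, F:0, G:0, H:0
level(B) = 1

Answer: 1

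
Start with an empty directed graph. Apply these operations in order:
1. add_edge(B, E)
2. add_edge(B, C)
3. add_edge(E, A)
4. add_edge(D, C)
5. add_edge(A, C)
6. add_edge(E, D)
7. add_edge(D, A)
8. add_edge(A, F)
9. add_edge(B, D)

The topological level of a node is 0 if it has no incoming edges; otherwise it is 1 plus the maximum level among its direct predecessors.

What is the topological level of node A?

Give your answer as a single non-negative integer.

Op 1: add_edge(B, E). Edges now: 1
Op 2: add_edge(B, C). Edges now: 2
Op 3: add_edge(E, A). Edges now: 3
Op 4: add_edge(D, C). Edges now: 4
Op 5: add_edge(A, C). Edges now: 5
Op 6: add_edge(E, D). Edges now: 6
Op 7: add_edge(D, A). Edges now: 7
Op 8: add_edge(A, F). Edges now: 8
Op 9: add_edge(B, D). Edges now: 9
Compute levels (Kahn BFS):
  sources (in-degree 0): B
  process B: level=0
    B->C: in-degree(C)=2, level(C)>=1
    B->D: in-degree(D)=1, level(D)>=1
    B->E: in-degree(E)=0, level(E)=1, enqueue
  process E: level=1
    E->A: in-degree(A)=1, level(A)>=2
    E->D: in-degree(D)=0, level(D)=2, enqueue
  process D: level=2
    D->A: in-degree(A)=0, level(A)=3, enqueue
    D->C: in-degree(C)=1, level(C)>=3
  process A: level=3
    A->C: in-degree(C)=0, level(C)=4, enqueue
    A->F: in-degree(F)=0, level(F)=4, enqueue
  process C: level=4
  process F: level=4
All levels: A:3, B:0, C:4, D:2, E:1, F:4
level(A) = 3

Answer: 3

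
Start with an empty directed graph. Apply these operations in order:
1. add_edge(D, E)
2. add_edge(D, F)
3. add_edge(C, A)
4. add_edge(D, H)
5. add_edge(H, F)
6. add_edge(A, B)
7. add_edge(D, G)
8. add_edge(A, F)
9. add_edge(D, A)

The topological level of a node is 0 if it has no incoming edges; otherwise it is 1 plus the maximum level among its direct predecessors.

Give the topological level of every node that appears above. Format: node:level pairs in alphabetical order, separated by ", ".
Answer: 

Answer: A:1, B:2, C:0, D:0, E:1, F:2, G:1, H:1

Derivation:
Op 1: add_edge(D, E). Edges now: 1
Op 2: add_edge(D, F). Edges now: 2
Op 3: add_edge(C, A). Edges now: 3
Op 4: add_edge(D, H). Edges now: 4
Op 5: add_edge(H, F). Edges now: 5
Op 6: add_edge(A, B). Edges now: 6
Op 7: add_edge(D, G). Edges now: 7
Op 8: add_edge(A, F). Edges now: 8
Op 9: add_edge(D, A). Edges now: 9
Compute levels (Kahn BFS):
  sources (in-degree 0): C, D
  process C: level=0
    C->A: in-degree(A)=1, level(A)>=1
  process D: level=0
    D->A: in-degree(A)=0, level(A)=1, enqueue
    D->E: in-degree(E)=0, level(E)=1, enqueue
    D->F: in-degree(F)=2, level(F)>=1
    D->G: in-degree(G)=0, level(G)=1, enqueue
    D->H: in-degree(H)=0, level(H)=1, enqueue
  process A: level=1
    A->B: in-degree(B)=0, level(B)=2, enqueue
    A->F: in-degree(F)=1, level(F)>=2
  process E: level=1
  process G: level=1
  process H: level=1
    H->F: in-degree(F)=0, level(F)=2, enqueue
  process B: level=2
  process F: level=2
All levels: A:1, B:2, C:0, D:0, E:1, F:2, G:1, H:1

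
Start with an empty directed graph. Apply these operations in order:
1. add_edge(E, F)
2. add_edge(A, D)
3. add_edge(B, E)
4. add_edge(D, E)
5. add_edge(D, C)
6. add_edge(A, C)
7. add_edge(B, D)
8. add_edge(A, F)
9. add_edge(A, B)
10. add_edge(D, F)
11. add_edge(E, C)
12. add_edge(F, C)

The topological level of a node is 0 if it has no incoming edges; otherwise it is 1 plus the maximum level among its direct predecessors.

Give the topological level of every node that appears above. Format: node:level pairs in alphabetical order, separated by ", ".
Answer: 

Answer: A:0, B:1, C:5, D:2, E:3, F:4

Derivation:
Op 1: add_edge(E, F). Edges now: 1
Op 2: add_edge(A, D). Edges now: 2
Op 3: add_edge(B, E). Edges now: 3
Op 4: add_edge(D, E). Edges now: 4
Op 5: add_edge(D, C). Edges now: 5
Op 6: add_edge(A, C). Edges now: 6
Op 7: add_edge(B, D). Edges now: 7
Op 8: add_edge(A, F). Edges now: 8
Op 9: add_edge(A, B). Edges now: 9
Op 10: add_edge(D, F). Edges now: 10
Op 11: add_edge(E, C). Edges now: 11
Op 12: add_edge(F, C). Edges now: 12
Compute levels (Kahn BFS):
  sources (in-degree 0): A
  process A: level=0
    A->B: in-degree(B)=0, level(B)=1, enqueue
    A->C: in-degree(C)=3, level(C)>=1
    A->D: in-degree(D)=1, level(D)>=1
    A->F: in-degree(F)=2, level(F)>=1
  process B: level=1
    B->D: in-degree(D)=0, level(D)=2, enqueue
    B->E: in-degree(E)=1, level(E)>=2
  process D: level=2
    D->C: in-degree(C)=2, level(C)>=3
    D->E: in-degree(E)=0, level(E)=3, enqueue
    D->F: in-degree(F)=1, level(F)>=3
  process E: level=3
    E->C: in-degree(C)=1, level(C)>=4
    E->F: in-degree(F)=0, level(F)=4, enqueue
  process F: level=4
    F->C: in-degree(C)=0, level(C)=5, enqueue
  process C: level=5
All levels: A:0, B:1, C:5, D:2, E:3, F:4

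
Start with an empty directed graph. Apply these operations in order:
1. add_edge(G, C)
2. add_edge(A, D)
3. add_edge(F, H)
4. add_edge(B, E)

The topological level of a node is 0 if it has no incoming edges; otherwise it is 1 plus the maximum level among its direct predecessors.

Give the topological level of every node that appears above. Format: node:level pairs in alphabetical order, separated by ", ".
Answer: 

Answer: A:0, B:0, C:1, D:1, E:1, F:0, G:0, H:1

Derivation:
Op 1: add_edge(G, C). Edges now: 1
Op 2: add_edge(A, D). Edges now: 2
Op 3: add_edge(F, H). Edges now: 3
Op 4: add_edge(B, E). Edges now: 4
Compute levels (Kahn BFS):
  sources (in-degree 0): A, B, F, G
  process A: level=0
    A->D: in-degree(D)=0, level(D)=1, enqueue
  process B: level=0
    B->E: in-degree(E)=0, level(E)=1, enqueue
  process F: level=0
    F->H: in-degree(H)=0, level(H)=1, enqueue
  process G: level=0
    G->C: in-degree(C)=0, level(C)=1, enqueue
  process D: level=1
  process E: level=1
  process H: level=1
  process C: level=1
All levels: A:0, B:0, C:1, D:1, E:1, F:0, G:0, H:1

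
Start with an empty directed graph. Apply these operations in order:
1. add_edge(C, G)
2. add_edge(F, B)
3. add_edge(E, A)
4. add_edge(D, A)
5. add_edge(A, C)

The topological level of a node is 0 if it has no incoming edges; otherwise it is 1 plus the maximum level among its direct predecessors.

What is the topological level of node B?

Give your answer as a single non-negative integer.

Answer: 1

Derivation:
Op 1: add_edge(C, G). Edges now: 1
Op 2: add_edge(F, B). Edges now: 2
Op 3: add_edge(E, A). Edges now: 3
Op 4: add_edge(D, A). Edges now: 4
Op 5: add_edge(A, C). Edges now: 5
Compute levels (Kahn BFS):
  sources (in-degree 0): D, E, F
  process D: level=0
    D->A: in-degree(A)=1, level(A)>=1
  process E: level=0
    E->A: in-degree(A)=0, level(A)=1, enqueue
  process F: level=0
    F->B: in-degree(B)=0, level(B)=1, enqueue
  process A: level=1
    A->C: in-degree(C)=0, level(C)=2, enqueue
  process B: level=1
  process C: level=2
    C->G: in-degree(G)=0, level(G)=3, enqueue
  process G: level=3
All levels: A:1, B:1, C:2, D:0, E:0, F:0, G:3
level(B) = 1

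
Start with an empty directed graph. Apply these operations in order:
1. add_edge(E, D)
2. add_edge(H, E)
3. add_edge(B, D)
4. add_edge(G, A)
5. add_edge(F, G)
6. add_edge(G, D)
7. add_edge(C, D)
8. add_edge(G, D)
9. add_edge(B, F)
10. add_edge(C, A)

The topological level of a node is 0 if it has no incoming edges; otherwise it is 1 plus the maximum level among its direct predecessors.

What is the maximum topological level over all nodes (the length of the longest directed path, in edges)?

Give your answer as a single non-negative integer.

Answer: 3

Derivation:
Op 1: add_edge(E, D). Edges now: 1
Op 2: add_edge(H, E). Edges now: 2
Op 3: add_edge(B, D). Edges now: 3
Op 4: add_edge(G, A). Edges now: 4
Op 5: add_edge(F, G). Edges now: 5
Op 6: add_edge(G, D). Edges now: 6
Op 7: add_edge(C, D). Edges now: 7
Op 8: add_edge(G, D) (duplicate, no change). Edges now: 7
Op 9: add_edge(B, F). Edges now: 8
Op 10: add_edge(C, A). Edges now: 9
Compute levels (Kahn BFS):
  sources (in-degree 0): B, C, H
  process B: level=0
    B->D: in-degree(D)=3, level(D)>=1
    B->F: in-degree(F)=0, level(F)=1, enqueue
  process C: level=0
    C->A: in-degree(A)=1, level(A)>=1
    C->D: in-degree(D)=2, level(D)>=1
  process H: level=0
    H->E: in-degree(E)=0, level(E)=1, enqueue
  process F: level=1
    F->G: in-degree(G)=0, level(G)=2, enqueue
  process E: level=1
    E->D: in-degree(D)=1, level(D)>=2
  process G: level=2
    G->A: in-degree(A)=0, level(A)=3, enqueue
    G->D: in-degree(D)=0, level(D)=3, enqueue
  process A: level=3
  process D: level=3
All levels: A:3, B:0, C:0, D:3, E:1, F:1, G:2, H:0
max level = 3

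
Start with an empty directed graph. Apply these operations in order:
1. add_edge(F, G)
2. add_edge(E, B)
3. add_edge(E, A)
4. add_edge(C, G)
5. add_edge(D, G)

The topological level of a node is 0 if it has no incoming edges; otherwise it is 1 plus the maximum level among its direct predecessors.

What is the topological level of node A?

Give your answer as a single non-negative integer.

Op 1: add_edge(F, G). Edges now: 1
Op 2: add_edge(E, B). Edges now: 2
Op 3: add_edge(E, A). Edges now: 3
Op 4: add_edge(C, G). Edges now: 4
Op 5: add_edge(D, G). Edges now: 5
Compute levels (Kahn BFS):
  sources (in-degree 0): C, D, E, F
  process C: level=0
    C->G: in-degree(G)=2, level(G)>=1
  process D: level=0
    D->G: in-degree(G)=1, level(G)>=1
  process E: level=0
    E->A: in-degree(A)=0, level(A)=1, enqueue
    E->B: in-degree(B)=0, level(B)=1, enqueue
  process F: level=0
    F->G: in-degree(G)=0, level(G)=1, enqueue
  process A: level=1
  process B: level=1
  process G: level=1
All levels: A:1, B:1, C:0, D:0, E:0, F:0, G:1
level(A) = 1

Answer: 1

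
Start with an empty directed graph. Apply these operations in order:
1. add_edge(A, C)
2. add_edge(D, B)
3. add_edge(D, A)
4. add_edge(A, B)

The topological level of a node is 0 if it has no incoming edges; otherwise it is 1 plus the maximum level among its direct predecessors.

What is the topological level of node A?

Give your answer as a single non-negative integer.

Answer: 1

Derivation:
Op 1: add_edge(A, C). Edges now: 1
Op 2: add_edge(D, B). Edges now: 2
Op 3: add_edge(D, A). Edges now: 3
Op 4: add_edge(A, B). Edges now: 4
Compute levels (Kahn BFS):
  sources (in-degree 0): D
  process D: level=0
    D->A: in-degree(A)=0, level(A)=1, enqueue
    D->B: in-degree(B)=1, level(B)>=1
  process A: level=1
    A->B: in-degree(B)=0, level(B)=2, enqueue
    A->C: in-degree(C)=0, level(C)=2, enqueue
  process B: level=2
  process C: level=2
All levels: A:1, B:2, C:2, D:0
level(A) = 1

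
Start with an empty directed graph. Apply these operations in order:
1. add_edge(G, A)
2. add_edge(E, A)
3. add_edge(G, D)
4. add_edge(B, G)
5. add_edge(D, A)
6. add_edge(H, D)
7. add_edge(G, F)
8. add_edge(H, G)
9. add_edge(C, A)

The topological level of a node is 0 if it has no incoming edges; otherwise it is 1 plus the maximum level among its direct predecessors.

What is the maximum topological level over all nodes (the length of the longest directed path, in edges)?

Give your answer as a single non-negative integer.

Op 1: add_edge(G, A). Edges now: 1
Op 2: add_edge(E, A). Edges now: 2
Op 3: add_edge(G, D). Edges now: 3
Op 4: add_edge(B, G). Edges now: 4
Op 5: add_edge(D, A). Edges now: 5
Op 6: add_edge(H, D). Edges now: 6
Op 7: add_edge(G, F). Edges now: 7
Op 8: add_edge(H, G). Edges now: 8
Op 9: add_edge(C, A). Edges now: 9
Compute levels (Kahn BFS):
  sources (in-degree 0): B, C, E, H
  process B: level=0
    B->G: in-degree(G)=1, level(G)>=1
  process C: level=0
    C->A: in-degree(A)=3, level(A)>=1
  process E: level=0
    E->A: in-degree(A)=2, level(A)>=1
  process H: level=0
    H->D: in-degree(D)=1, level(D)>=1
    H->G: in-degree(G)=0, level(G)=1, enqueue
  process G: level=1
    G->A: in-degree(A)=1, level(A)>=2
    G->D: in-degree(D)=0, level(D)=2, enqueue
    G->F: in-degree(F)=0, level(F)=2, enqueue
  process D: level=2
    D->A: in-degree(A)=0, level(A)=3, enqueue
  process F: level=2
  process A: level=3
All levels: A:3, B:0, C:0, D:2, E:0, F:2, G:1, H:0
max level = 3

Answer: 3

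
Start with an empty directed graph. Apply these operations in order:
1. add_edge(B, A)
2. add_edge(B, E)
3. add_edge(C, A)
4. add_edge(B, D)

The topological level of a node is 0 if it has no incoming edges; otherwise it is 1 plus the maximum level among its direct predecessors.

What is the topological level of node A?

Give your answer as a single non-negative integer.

Op 1: add_edge(B, A). Edges now: 1
Op 2: add_edge(B, E). Edges now: 2
Op 3: add_edge(C, A). Edges now: 3
Op 4: add_edge(B, D). Edges now: 4
Compute levels (Kahn BFS):
  sources (in-degree 0): B, C
  process B: level=0
    B->A: in-degree(A)=1, level(A)>=1
    B->D: in-degree(D)=0, level(D)=1, enqueue
    B->E: in-degree(E)=0, level(E)=1, enqueue
  process C: level=0
    C->A: in-degree(A)=0, level(A)=1, enqueue
  process D: level=1
  process E: level=1
  process A: level=1
All levels: A:1, B:0, C:0, D:1, E:1
level(A) = 1

Answer: 1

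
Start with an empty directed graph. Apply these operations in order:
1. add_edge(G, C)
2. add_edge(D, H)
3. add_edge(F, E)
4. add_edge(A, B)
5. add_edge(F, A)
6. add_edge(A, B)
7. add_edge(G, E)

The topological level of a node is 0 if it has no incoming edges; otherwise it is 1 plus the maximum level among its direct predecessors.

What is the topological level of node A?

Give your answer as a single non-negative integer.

Op 1: add_edge(G, C). Edges now: 1
Op 2: add_edge(D, H). Edges now: 2
Op 3: add_edge(F, E). Edges now: 3
Op 4: add_edge(A, B). Edges now: 4
Op 5: add_edge(F, A). Edges now: 5
Op 6: add_edge(A, B) (duplicate, no change). Edges now: 5
Op 7: add_edge(G, E). Edges now: 6
Compute levels (Kahn BFS):
  sources (in-degree 0): D, F, G
  process D: level=0
    D->H: in-degree(H)=0, level(H)=1, enqueue
  process F: level=0
    F->A: in-degree(A)=0, level(A)=1, enqueue
    F->E: in-degree(E)=1, level(E)>=1
  process G: level=0
    G->C: in-degree(C)=0, level(C)=1, enqueue
    G->E: in-degree(E)=0, level(E)=1, enqueue
  process H: level=1
  process A: level=1
    A->B: in-degree(B)=0, level(B)=2, enqueue
  process C: level=1
  process E: level=1
  process B: level=2
All levels: A:1, B:2, C:1, D:0, E:1, F:0, G:0, H:1
level(A) = 1

Answer: 1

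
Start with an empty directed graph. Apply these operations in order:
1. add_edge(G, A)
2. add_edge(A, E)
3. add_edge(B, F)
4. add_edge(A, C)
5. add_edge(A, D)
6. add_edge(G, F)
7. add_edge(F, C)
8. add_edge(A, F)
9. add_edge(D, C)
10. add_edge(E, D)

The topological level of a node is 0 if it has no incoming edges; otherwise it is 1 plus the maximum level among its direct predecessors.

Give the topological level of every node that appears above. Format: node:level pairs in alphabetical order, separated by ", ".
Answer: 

Answer: A:1, B:0, C:4, D:3, E:2, F:2, G:0

Derivation:
Op 1: add_edge(G, A). Edges now: 1
Op 2: add_edge(A, E). Edges now: 2
Op 3: add_edge(B, F). Edges now: 3
Op 4: add_edge(A, C). Edges now: 4
Op 5: add_edge(A, D). Edges now: 5
Op 6: add_edge(G, F). Edges now: 6
Op 7: add_edge(F, C). Edges now: 7
Op 8: add_edge(A, F). Edges now: 8
Op 9: add_edge(D, C). Edges now: 9
Op 10: add_edge(E, D). Edges now: 10
Compute levels (Kahn BFS):
  sources (in-degree 0): B, G
  process B: level=0
    B->F: in-degree(F)=2, level(F)>=1
  process G: level=0
    G->A: in-degree(A)=0, level(A)=1, enqueue
    G->F: in-degree(F)=1, level(F)>=1
  process A: level=1
    A->C: in-degree(C)=2, level(C)>=2
    A->D: in-degree(D)=1, level(D)>=2
    A->E: in-degree(E)=0, level(E)=2, enqueue
    A->F: in-degree(F)=0, level(F)=2, enqueue
  process E: level=2
    E->D: in-degree(D)=0, level(D)=3, enqueue
  process F: level=2
    F->C: in-degree(C)=1, level(C)>=3
  process D: level=3
    D->C: in-degree(C)=0, level(C)=4, enqueue
  process C: level=4
All levels: A:1, B:0, C:4, D:3, E:2, F:2, G:0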